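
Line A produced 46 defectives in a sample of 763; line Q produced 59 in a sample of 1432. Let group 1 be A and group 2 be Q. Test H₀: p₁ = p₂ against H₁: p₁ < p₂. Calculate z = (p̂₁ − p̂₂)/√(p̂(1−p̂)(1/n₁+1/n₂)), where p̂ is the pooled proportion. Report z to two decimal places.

p̂₁ = 46/763 ≈ 0.060288, p̂₂ = 59/1432 ≈ 0.041201.
Pooled p̂ = (46+59)/(763+1432) = 105/2195 = 0.047836.
SE = √(p̂(1−p̂)(1/n₁+1/n₂)) = √(0.047836·0.952164·0.00200894) = √(9.15026e-05) = 0.009566.
z = (0.060288 − 0.041201)/0.009566 = 0.019087/0.009566 = 2.00.

z = 2.00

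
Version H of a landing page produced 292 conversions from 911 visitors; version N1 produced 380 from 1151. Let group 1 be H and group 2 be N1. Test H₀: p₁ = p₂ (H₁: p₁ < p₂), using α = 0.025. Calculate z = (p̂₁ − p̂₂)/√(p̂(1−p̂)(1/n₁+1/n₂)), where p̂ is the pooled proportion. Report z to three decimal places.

z = -0.463

p̂₁ = 292/911 ≈ 0.32053, p̂₂ = 380/1151 ≈ 0.33015.
Pooled p̂ = (292+380)/(911+1151) = 672/2062 = 0.32590.
SE = √(0.219688 × 0.0019665) = 0.02079.
z = (0.32053 − 0.33015)/0.02079 = -0.00962/0.02079 = -0.463.
p-value = P(Z < -0.463) ≈ 0.3217; since p > α = 0.025, fail to reject H₀.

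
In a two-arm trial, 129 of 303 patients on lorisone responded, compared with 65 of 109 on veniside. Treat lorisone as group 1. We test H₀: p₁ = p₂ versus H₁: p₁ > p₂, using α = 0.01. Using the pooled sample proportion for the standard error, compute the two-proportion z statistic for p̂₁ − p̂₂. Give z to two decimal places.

z = -3.06

p̂₁ = 129/303 ≈ 0.4257, p̂₂ = 65/109 ≈ 0.5963.
Pooled p̂ = (129+65)/(303+109) = 194/412 = 0.4709.
SE = √(p̂(1−p̂)(1/n₁+1/n₂)) = √(0.4709·0.5291·0.0124746) = √(0.00310808) = 0.0558.
z = (0.4257 − 0.5963)/0.0558 = -0.1706/0.0558 = -3.06.
p-value = P(Z > -3.060) ≈ 0.9989. With α = 0.01, fail to reject H₀.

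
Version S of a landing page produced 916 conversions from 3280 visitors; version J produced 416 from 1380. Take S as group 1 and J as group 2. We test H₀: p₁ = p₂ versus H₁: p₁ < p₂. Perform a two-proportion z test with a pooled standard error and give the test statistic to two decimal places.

p̂₁ = 916/3280 = 0.27927, p̂₂ = 416/1380 = 0.30145.
Pooled p̂ = (916+416)/(3280+1380) = 1332/4660 = 0.28584.
SE = √(p̂(1−p̂)(1/n₁+1/n₂)) = √(0.28584·0.71416·0.00102952) = √(0.000210159) = 0.01450.
z = (0.27927 − 0.30145)/0.01450 = -0.02218/0.01450 = -1.53.
p-value = P(Z < -1.530) ≈ 0.0630.

z = -1.53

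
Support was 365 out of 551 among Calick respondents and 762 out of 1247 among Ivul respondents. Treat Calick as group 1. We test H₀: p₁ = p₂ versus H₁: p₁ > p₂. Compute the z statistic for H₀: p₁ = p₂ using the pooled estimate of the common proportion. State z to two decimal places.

p̂₁ = 365/551 = 0.6624, p̂₂ = 762/1247 = 0.6111.
Pooled p̂ = (365+762)/(551+1247) = 1127/1798 = 0.6268.
SE = √(0.23392 × 0.00261681) = 0.0247.
z = (0.6624 − 0.6111)/0.0247 = 0.0513/0.0247 = 2.08.

z = 2.08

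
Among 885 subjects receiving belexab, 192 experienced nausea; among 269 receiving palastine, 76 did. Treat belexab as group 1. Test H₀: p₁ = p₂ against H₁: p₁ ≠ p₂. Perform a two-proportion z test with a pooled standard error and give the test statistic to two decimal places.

p̂₁ = 192/885 ≈ 0.2169, p̂₂ = 76/269 ≈ 0.2825.
Pooled p̂ = (192+76)/(885+269) = 268/1154 = 0.2322.
SE = √(0.178302 × 0.00484742) = 0.0294.
z = (0.2169 − 0.2825)/0.0294 = -0.0656/0.0294 = -2.23.

z = -2.23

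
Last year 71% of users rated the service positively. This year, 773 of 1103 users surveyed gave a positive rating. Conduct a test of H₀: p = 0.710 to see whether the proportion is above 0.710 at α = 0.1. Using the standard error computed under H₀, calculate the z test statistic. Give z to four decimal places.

z = -0.6722

p̂ = 773/1103 ≈ 0.700816.
SE = √(p₀(1−p₀)/n) = √(0.2059/1103) = 0.013663.
z = (0.700816 − 0.71)/0.013663 = -0.009184/0.013663 = -0.6722.
p-value = P(Z > -0.672) ≈ 0.7493; since p > α = 0.1, fail to reject H₀.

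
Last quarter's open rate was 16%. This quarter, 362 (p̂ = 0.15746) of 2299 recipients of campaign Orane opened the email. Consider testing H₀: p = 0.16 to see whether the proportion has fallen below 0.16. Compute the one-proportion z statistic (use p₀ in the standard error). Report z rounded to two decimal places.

p̂ = 362/2299 = 0.1575.
SE = √(p₀(1−p₀)/n) = √(0.1344/2299) = 0.0076.
z = (0.1575 − 0.16)/0.0076 = -0.0025/0.0076 = -0.33.

z = -0.33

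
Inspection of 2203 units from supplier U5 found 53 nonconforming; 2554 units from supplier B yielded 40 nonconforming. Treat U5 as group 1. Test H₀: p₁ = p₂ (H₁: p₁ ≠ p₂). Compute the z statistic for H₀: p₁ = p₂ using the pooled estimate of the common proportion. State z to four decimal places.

z = 2.0857

p̂₁ = 53/2203 ≈ 0.0240581, p̂₂ = 40/2554 ≈ 0.0156617.
Pooled p̂ = (53+40)/(2203+2554) = 93/4757 = 0.0195501.
SE = √(p̂(1−p̂)(1/n₁+1/n₂)) = √(0.0195501·0.9804499·0.000845469) = √(1.62059e-05) = 0.0040257.
z = (0.0240581 − 0.0156617)/0.0040257 = 0.0083964/0.0040257 = 2.0857.
p-value = 2·P(Z > 2.086) ≈ 0.0370.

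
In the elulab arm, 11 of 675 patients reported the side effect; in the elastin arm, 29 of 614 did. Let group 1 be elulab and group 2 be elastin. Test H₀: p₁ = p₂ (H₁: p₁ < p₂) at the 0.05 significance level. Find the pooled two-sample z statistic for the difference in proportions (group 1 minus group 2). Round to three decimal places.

z = -3.199

p̂₁ = 11/675 ≈ 0.01630, p̂₂ = 29/614 ≈ 0.04723.
Pooled p̂ = (11+29)/(675+614) = 40/1289 = 0.03103.
SE = √(p̂(1−p̂)(1/n₁+1/n₂)) = √(0.03103·0.96897·0.00311015) = √(9.35185e-05) = 0.00967.
z = (0.01630 − 0.04723)/0.00967 = -0.03093/0.00967 = -3.199.
p-value = P(Z < -3.199) ≈ 0.0007; since p < α = 0.05, reject H₀.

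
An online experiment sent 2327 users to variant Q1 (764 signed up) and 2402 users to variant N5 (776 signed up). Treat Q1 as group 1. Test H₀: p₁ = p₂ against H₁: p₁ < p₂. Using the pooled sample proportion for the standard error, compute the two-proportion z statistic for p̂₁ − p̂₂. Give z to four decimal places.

p̂₁ = 764/2327 ≈ 0.328320, p̂₂ = 776/2402 ≈ 0.323064.
Pooled p̂ = (764+776)/(2327+2402) = 1540/4729 = 0.325650.
SE = √(0.219602 × 0.000846058) = 0.013631.
z = (0.328320 − 0.323064)/0.013631 = 0.005256/0.013631 = 0.3856.

z = 0.3856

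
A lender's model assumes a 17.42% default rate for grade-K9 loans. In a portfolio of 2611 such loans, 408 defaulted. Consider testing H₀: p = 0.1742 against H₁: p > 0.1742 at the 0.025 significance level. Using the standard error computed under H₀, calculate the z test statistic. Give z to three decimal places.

z = -2.417

p̂ = 408/2611 = 0.156262.
Under H₀, SE = √(0.1742·0.8258/2611) = √(5.50955e-05) = 0.007423.
z = (0.156262 − 0.1742)/0.007423 = -0.017938/0.007423 = -2.417.
p-value = P(Z > -2.417) ≈ 0.9922; since p > α = 0.025, fail to reject H₀.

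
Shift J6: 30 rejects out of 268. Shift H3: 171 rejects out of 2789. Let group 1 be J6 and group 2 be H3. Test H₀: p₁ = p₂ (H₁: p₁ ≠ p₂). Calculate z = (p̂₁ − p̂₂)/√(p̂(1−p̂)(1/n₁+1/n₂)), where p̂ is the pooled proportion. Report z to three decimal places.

z = 3.194

p̂₁ = 30/268 = 0.11194, p̂₂ = 171/2789 = 0.06131.
Pooled p̂ = (30+171)/(268+2789) = 201/3057 = 0.06575.
SE = √(0.0614276 × 0.00408989) = 0.01585.
z = (0.11194 − 0.06131)/0.01585 = 0.05063/0.01585 = 3.194.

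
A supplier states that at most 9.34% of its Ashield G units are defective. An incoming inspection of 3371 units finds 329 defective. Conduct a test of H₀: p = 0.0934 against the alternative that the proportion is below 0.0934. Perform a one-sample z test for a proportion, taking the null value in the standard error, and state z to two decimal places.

z = 0.84

p̂ = 329/3371 ≈ 0.0976.
Standard error under H₀: √(0.0934×0.9066/3371) = 0.0050.
z = (0.0976 − 0.0934)/0.0050 = 0.0042/0.0050 = 0.84.
p-value = P(Z < 0.837) ≈ 0.7988.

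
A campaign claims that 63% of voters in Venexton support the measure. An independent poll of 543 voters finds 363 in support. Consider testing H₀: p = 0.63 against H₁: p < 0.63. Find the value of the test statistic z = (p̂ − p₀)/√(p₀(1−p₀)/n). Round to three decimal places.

p̂ = 363/543 ≈ 0.66851.
SE = √(p₀(1−p₀)/n) = √(0.2331/543) = 0.02072.
z = (0.66851 − 0.63)/0.02072 = 0.03851/0.02072 = 1.859.
p-value = P(Z < 1.859) ≈ 0.9685.

z = 1.859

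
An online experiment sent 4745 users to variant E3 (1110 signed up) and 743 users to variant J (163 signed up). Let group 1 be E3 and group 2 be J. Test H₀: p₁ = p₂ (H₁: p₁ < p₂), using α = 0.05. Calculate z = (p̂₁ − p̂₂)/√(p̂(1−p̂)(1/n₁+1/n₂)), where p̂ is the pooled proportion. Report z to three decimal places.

p̂₁ = 1110/4745 ≈ 0.23393, p̂₂ = 163/743 ≈ 0.21938.
Pooled p̂ = (1110+163)/(4745+743) = 1273/5488 = 0.23196.
SE = √(0.178155 × 0.00155664) = 0.01665.
z = (0.23393 − 0.21938)/0.01665 = 0.01455/0.01665 = 0.874.
p-value = P(Z < 0.874) ≈ 0.8089; since p > α = 0.05, fail to reject H₀.

z = 0.874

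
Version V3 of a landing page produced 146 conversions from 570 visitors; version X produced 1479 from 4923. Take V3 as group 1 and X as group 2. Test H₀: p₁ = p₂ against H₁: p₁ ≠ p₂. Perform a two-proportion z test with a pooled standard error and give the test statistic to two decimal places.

z = -2.19

p̂₁ = 146/570 ≈ 0.2561, p̂₂ = 1479/4923 ≈ 0.3004.
Pooled p̂ = (146+1479)/(570+4923) = 1625/5493 = 0.2958.
SE = √(p̂(1−p̂)(1/n₁+1/n₂)) = √(0.2958·0.7042·0.00195751) = √(0.00040778) = 0.0202.
z = (0.2561 − 0.3004)/0.0202 = -0.0443/0.0202 = -2.19.
p-value = 2·P(Z > 2.193) ≈ 0.0283.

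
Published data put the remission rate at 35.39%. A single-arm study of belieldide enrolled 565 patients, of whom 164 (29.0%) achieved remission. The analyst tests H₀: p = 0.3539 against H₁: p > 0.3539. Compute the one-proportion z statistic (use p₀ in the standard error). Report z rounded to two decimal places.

z = -3.16

p̂ = 164/565 ≈ 0.2903.
Standard error under H₀: √(0.3539×0.6461/565) = 0.0201.
z = (0.2903 − 0.3539)/0.0201 = -0.0636/0.0201 = -3.16.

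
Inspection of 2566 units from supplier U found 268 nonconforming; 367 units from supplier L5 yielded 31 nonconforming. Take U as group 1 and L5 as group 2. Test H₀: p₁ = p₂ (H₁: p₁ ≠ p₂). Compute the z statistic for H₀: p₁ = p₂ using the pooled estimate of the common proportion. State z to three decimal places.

z = 1.183

p̂₁ = 268/2566 = 0.104443, p̂₂ = 31/367 = 0.084469.
Pooled p̂ = (268+31)/(2566+367) = 299/2933 = 0.101943.
SE = √(p̂(1−p̂)(1/n₁+1/n₂)) = √(0.101943·0.898057·0.00311451) = √(0.000285136) = 0.016886.
z = (0.104443 − 0.084469)/0.016886 = 0.019974/0.016886 = 1.183.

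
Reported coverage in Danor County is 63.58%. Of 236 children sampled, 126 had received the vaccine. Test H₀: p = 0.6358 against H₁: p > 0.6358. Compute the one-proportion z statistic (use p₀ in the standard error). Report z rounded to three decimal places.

z = -3.253

p̂ = 126/236 = 0.533898.
Standard error under H₀: √(0.6358×0.3642/236) = 0.031324.
z = (0.533898 − 0.6358)/0.031324 = -0.101902/0.031324 = -3.253.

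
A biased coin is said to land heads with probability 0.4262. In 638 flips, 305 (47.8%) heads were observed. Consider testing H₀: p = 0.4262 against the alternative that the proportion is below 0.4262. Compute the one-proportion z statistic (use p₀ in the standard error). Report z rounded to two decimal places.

p̂ = 305/638 = 0.4781.
SE = √(p₀(1−p₀)/n) = √(0.24455/638) = 0.0196.
z = (0.4781 − 0.4262)/0.0196 = 0.0519/0.0196 = 2.65.

z = 2.65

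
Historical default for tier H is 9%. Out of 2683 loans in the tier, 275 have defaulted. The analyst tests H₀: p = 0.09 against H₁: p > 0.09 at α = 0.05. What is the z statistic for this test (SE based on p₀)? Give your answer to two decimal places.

p̂ = 275/2683 = 0.10250.
Under H₀, SE = √(0.09·0.91/2683) = √(3.05255e-05) = 0.00552.
z = (0.10250 − 0.09)/0.00552 = 0.01250/0.00552 = 2.26.
p-value = P(Z > 2.262) ≈ 0.0119. With α = 0.05, reject H₀.

z = 2.26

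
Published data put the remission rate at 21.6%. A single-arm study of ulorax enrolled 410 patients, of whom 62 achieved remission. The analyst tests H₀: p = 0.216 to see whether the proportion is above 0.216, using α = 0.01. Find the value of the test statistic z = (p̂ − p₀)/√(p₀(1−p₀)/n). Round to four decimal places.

z = -3.1875

p̂ = 62/410 = 0.151220.
Standard error under H₀: √(0.216×0.784/410) = 0.020323.
z = (0.151220 − 0.216)/0.020323 = -0.064780/0.020323 = -3.1875.
p-value = P(Z > -3.188) ≈ 0.9993, so at α = 0.01 we fail to reject H₀.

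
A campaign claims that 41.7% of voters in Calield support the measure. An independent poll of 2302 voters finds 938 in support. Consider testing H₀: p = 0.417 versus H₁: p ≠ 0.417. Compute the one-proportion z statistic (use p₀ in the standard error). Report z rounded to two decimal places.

z = -0.93

p̂ = 938/2302 = 0.40747.
Under H₀, SE = √(0.417·0.583/2302) = √(0.000105609) = 0.01028.
z = (0.40747 − 0.417)/0.01028 = -0.00953/0.01028 = -0.93.
Two-sided p-value ≈ 2·Φ(−0.927) = 0.3538.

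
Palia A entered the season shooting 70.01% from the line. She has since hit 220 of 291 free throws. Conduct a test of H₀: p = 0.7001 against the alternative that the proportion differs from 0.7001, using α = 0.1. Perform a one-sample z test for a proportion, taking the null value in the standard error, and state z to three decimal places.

z = 2.082

p̂ = 220/291 ≈ 0.75601.
SE = √(p₀(1−p₀)/n) = √(0.20996/291) = 0.02686.
z = (0.75601 − 0.7001)/0.02686 = 0.05591/0.02686 = 2.082.
p-value = 2·P(Z > 2.082) ≈ 0.0374; since p < α = 0.1, reject H₀.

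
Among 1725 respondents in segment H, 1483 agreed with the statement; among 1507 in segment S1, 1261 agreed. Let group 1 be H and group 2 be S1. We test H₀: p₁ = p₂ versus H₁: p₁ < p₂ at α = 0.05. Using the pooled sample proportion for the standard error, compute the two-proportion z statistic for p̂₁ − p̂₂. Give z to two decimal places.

p̂₁ = 1483/1725 ≈ 0.8597, p̂₂ = 1261/1507 ≈ 0.8368.
Pooled p̂ = (1483+1261)/(1725+1507) = 2744/3232 = 0.8490.
SE = √(0.128192 × 0.00124328) = 0.0126.
z = (0.8597 − 0.8368)/0.0126 = 0.0229/0.0126 = 1.82.
p-value = P(Z < 1.818) ≈ 0.9654; since p > α = 0.05, fail to reject H₀.

z = 1.82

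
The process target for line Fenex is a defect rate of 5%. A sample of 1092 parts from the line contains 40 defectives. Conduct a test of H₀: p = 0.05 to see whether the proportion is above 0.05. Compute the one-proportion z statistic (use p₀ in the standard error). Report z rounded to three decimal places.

z = -2.027

p̂ = 40/1092 = 0.036630.
Under H₀, SE = √(0.05·0.95/1092) = √(4.34982e-05) = 0.006595.
z = (0.036630 − 0.05)/0.006595 = -0.013370/0.006595 = -2.027.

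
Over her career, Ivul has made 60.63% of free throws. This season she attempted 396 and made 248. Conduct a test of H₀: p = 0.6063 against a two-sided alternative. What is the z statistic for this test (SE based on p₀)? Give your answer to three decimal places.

p̂ = 248/396 ≈ 0.62626.
Standard error under H₀: √(0.6063×0.3937/396) = 0.02455.
z = (0.62626 − 0.6063)/0.02455 = 0.01996/0.02455 = 0.813.
p-value = 2·P(Z > 0.813) ≈ 0.4162.

z = 0.813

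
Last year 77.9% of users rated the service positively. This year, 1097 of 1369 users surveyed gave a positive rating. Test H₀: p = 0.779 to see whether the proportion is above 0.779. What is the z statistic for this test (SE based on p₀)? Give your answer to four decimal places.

z = 1.9899

p̂ = 1097/1369 = 0.801315.
Under H₀, SE = √(0.779·0.221/1369) = √(0.000125755) = 0.011214.
z = (0.801315 − 0.779)/0.011214 = 0.022315/0.011214 = 1.9899.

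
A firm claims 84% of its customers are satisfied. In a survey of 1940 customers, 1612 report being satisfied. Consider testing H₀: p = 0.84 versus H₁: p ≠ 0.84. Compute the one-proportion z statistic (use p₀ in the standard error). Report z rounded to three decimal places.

z = -1.090

p̂ = 1612/1940 ≈ 0.83093.
Under H₀, SE = √(0.84·0.16/1940) = √(6.92784e-05) = 0.00832.
z = (0.83093 − 0.84)/0.00832 = -0.00907/0.00832 = -1.090.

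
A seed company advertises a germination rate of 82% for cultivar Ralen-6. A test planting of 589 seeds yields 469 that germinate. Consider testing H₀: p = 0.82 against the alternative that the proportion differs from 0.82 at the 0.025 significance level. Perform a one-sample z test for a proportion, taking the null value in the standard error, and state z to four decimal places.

z = -1.4994

p̂ = 469/589 ≈ 0.796265.
Standard error under H₀: √(0.82×0.18/589) = 0.015830.
z = (0.796265 − 0.82)/0.015830 = -0.023735/0.015830 = -1.4994.
p-value = 2·P(Z > 1.499) ≈ 0.1338; since p > α = 0.025, fail to reject H₀.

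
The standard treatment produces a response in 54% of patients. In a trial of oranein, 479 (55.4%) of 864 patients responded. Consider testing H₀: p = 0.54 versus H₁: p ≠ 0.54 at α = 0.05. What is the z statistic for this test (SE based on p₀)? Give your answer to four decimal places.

p̂ = 479/864 = 0.5543981.
SE = √(p₀(1−p₀)/n) = √(0.2484/864) = 0.0169558.
z = (0.5543981 − 0.54)/0.0169558 = 0.0143981/0.0169558 = 0.8492.
Two-sided p-value ≈ 2·Φ(−0.849) = 0.3958, so at α = 0.05 we fail to reject H₀.

z = 0.8492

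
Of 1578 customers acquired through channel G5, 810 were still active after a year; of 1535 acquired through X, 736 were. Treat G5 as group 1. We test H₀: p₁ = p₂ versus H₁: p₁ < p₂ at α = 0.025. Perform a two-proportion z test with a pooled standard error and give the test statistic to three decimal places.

p̂₁ = 810/1578 = 0.513308, p̂₂ = 736/1535 = 0.479479.
Pooled p̂ = (810+736)/(1578+1535) = 1546/3113 = 0.496627.
SE = √(0.249989 × 0.00128518) = 0.017924.
z = (0.513308 − 0.479479)/0.017924 = 0.033829/0.017924 = 1.887.
p-value = P(Z < 1.887) ≈ 0.9704, so at α = 0.025 we fail to reject H₀.

z = 1.887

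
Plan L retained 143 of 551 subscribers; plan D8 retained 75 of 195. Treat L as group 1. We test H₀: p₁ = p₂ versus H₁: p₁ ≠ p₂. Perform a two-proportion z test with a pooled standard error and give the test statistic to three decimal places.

p̂₁ = 143/551 = 0.25953, p̂₂ = 75/195 = 0.38462.
Pooled p̂ = (143+75)/(551+195) = 218/746 = 0.29223.
SE = √(0.20683 × 0.00694309) = 0.03790.
z = (0.25953 − 0.38462)/0.03790 = -0.12509/0.03790 = -3.301.

z = -3.301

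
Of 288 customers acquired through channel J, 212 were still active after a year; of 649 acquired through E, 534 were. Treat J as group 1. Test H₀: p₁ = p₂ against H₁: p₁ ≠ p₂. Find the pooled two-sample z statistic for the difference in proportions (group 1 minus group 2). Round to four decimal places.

z = -3.0394

p̂₁ = 212/288 = 0.736111, p̂₂ = 534/649 = 0.822804.
Pooled p̂ = (212+534)/(288+649) = 746/937 = 0.796158.
SE = √(p̂(1−p̂)(1/n₁+1/n₂)) = √(0.796158·0.203842·0.00501305) = √(0.000813571) = 0.028523.
z = (0.736111 − 0.822804)/0.028523 = -0.086693/0.028523 = -3.0394.
Two-sided p-value ≈ 2·Φ(−3.039) = 0.0024.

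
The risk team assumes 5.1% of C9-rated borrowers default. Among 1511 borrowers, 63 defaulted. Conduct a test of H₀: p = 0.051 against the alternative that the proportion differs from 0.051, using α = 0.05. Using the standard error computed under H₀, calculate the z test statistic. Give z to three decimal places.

p̂ = 63/1511 ≈ 0.041694.
Standard error under H₀: √(0.051×0.949/1511) = 0.005660.
z = (0.041694 − 0.051)/0.005660 = -0.009306/0.005660 = -1.644.
p-value = 2·P(Z > 1.644) ≈ 0.1001, so at α = 0.05 we fail to reject H₀.

z = -1.644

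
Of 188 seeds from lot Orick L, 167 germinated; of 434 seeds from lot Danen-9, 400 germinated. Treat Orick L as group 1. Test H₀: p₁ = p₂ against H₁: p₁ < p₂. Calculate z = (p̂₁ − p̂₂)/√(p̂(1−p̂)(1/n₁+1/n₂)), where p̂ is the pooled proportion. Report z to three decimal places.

z = -1.346

p̂₁ = 167/188 = 0.88830, p̂₂ = 400/434 = 0.92166.
Pooled p̂ = (167+400)/(188+434) = 567/622 = 0.91158.
SE = √(p̂(1−p̂)(1/n₁+1/n₂)) = √(0.91158·0.08842·0.0076233) = √(0.00061448) = 0.02479.
z = (0.88830 − 0.92166)/0.02479 = -0.03336/0.02479 = -1.346.
p-value = P(Z < -1.346) ≈ 0.0892.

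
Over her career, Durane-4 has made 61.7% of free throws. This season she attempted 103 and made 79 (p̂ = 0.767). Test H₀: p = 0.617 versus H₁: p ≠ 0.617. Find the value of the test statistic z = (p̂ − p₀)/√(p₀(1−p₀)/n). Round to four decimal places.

z = 3.1314

p̂ = 79/103 = 0.766990.
SE = √(p₀(1−p₀)/n) = √(0.23631/103) = 0.047899.
z = (0.766990 − 0.617)/0.047899 = 0.149990/0.047899 = 3.1314.
Two-sided p-value ≈ 2·Φ(−3.131) = 0.0017.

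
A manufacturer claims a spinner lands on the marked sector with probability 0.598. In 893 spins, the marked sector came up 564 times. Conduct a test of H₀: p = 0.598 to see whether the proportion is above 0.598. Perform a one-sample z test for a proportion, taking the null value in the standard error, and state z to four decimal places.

z = 2.0466

p̂ = 564/893 = 0.631579.
Under H₀, SE = √(0.598·0.402/893) = √(0.0002692) = 0.016407.
z = (0.631579 − 0.598)/0.016407 = 0.033579/0.016407 = 2.0466.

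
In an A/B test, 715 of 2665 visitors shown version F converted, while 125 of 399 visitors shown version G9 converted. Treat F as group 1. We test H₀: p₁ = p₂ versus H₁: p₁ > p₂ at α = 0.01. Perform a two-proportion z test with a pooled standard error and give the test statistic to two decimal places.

z = -1.88

p̂₁ = 715/2665 = 0.2683, p̂₂ = 125/399 = 0.3133.
Pooled p̂ = (715+125)/(2665+399) = 840/3064 = 0.2742.
SE = √(0.198992 × 0.0028815) = 0.0239.
z = (0.2683 − 0.3133)/0.0239 = -0.0450/0.0239 = -1.88.
p-value = P(Z > -1.879) ≈ 0.9699, so at α = 0.01 we fail to reject H₀.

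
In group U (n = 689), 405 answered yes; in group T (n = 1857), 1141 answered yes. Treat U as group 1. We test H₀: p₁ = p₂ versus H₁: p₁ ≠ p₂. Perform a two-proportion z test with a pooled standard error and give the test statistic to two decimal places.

z = -1.22

p̂₁ = 405/689 ≈ 0.5878, p̂₂ = 1141/1857 ≈ 0.6144.
Pooled p̂ = (405+1141)/(689+1857) = 1546/2546 = 0.6072.
SE = √(0.238502 × 0.00198988) = 0.0218.
z = (0.5878 − 0.6144)/0.0218 = -0.0266/0.0218 = -1.22.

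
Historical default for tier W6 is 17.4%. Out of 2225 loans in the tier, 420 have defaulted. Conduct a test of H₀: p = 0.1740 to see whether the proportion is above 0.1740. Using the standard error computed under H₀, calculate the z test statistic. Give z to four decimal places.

z = 1.8370

p̂ = 420/2225 = 0.188764.
Standard error under H₀: √(0.174×0.826/2225) = 0.008037.
z = (0.188764 − 0.174)/0.008037 = 0.014764/0.008037 = 1.8370.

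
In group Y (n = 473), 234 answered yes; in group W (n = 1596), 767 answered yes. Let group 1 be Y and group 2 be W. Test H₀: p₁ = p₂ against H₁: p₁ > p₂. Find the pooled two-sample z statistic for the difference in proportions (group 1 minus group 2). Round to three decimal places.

z = 0.540

p̂₁ = 234/473 = 0.49471, p̂₂ = 767/1596 = 0.48058.
Pooled p̂ = (234+767)/(473+1596) = 1001/2069 = 0.48381.
SE = √(p̂(1−p̂)(1/n₁+1/n₂)) = √(0.48381·0.51619·0.00274073) = √(0.000684464) = 0.02616.
z = (0.49471 − 0.48058)/0.02616 = 0.01413/0.02616 = 0.540.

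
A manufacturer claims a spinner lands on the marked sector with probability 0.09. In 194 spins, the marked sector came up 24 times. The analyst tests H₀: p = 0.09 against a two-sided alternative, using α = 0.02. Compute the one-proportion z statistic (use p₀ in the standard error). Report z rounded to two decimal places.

z = 1.64

p̂ = 24/194 ≈ 0.1237.
Under H₀, SE = √(0.09·0.91/194) = √(0.000422165) = 0.0205.
z = (0.1237 − 0.09)/0.0205 = 0.0337/0.0205 = 1.64.
Two-sided p-value ≈ 2·Φ(−1.641) = 0.1009. With α = 0.02, fail to reject H₀.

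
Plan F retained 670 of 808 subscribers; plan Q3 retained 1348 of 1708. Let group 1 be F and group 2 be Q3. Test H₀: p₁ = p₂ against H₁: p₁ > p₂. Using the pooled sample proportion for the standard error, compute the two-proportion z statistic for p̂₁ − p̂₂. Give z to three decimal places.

p̂₁ = 670/808 = 0.82921, p̂₂ = 1348/1708 = 0.78923.
Pooled p̂ = (670+1348)/(808+1708) = 2018/2516 = 0.80207.
SE = √(p̂(1−p̂)(1/n₁+1/n₂)) = √(0.80207·0.19793·0.0018231) = √(0.000289428) = 0.01701.
z = (0.82921 − 0.78923)/0.01701 = 0.03998/0.01701 = 2.350.

z = 2.350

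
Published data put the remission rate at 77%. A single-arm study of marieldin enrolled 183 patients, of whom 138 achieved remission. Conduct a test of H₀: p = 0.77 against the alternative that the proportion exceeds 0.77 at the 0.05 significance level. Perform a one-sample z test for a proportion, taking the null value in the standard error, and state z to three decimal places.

z = -0.511

p̂ = 138/183 = 0.75410.
SE = √(p₀(1−p₀)/n) = √(0.1771/183) = 0.03111.
z = (0.75410 − 0.77)/0.03111 = -0.01590/0.03111 = -0.511.
p-value = P(Z > -0.511) ≈ 0.6954. With α = 0.05, fail to reject H₀.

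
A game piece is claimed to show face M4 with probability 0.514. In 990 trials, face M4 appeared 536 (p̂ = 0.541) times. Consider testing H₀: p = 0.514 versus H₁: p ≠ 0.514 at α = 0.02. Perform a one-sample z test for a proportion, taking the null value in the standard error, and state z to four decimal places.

z = 1.7258

p̂ = 536/990 = 0.541414.
Under H₀, SE = √(0.514·0.486/990) = √(0.000252327) = 0.015885.
z = (0.541414 − 0.514)/0.015885 = 0.027414/0.015885 = 1.7258.
Two-sided p-value ≈ 2·Φ(−1.726) = 0.0844. With α = 0.02, fail to reject H₀.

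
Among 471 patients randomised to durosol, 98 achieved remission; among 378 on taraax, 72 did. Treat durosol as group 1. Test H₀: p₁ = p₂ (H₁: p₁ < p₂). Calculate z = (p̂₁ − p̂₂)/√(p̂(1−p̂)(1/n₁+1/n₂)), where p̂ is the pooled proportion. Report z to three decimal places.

z = 0.637

p̂₁ = 98/471 ≈ 0.20807, p̂₂ = 72/378 ≈ 0.19048.
Pooled p̂ = (98+72)/(471+378) = 170/849 = 0.20024.
SE = √(0.160141 × 0.00476864) = 0.02763.
z = (0.20807 − 0.19048)/0.02763 = 0.01759/0.02763 = 0.637.
p-value = P(Z < 0.637) ≈ 0.7378.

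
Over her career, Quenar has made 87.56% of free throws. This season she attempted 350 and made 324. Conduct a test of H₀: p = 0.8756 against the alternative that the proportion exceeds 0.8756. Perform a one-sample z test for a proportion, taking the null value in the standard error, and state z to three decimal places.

p̂ = 324/350 = 0.92571.
SE = √(p₀(1−p₀)/n) = √(0.10892/350) = 0.01764.
z = (0.92571 − 0.8756)/0.01764 = 0.05011/0.01764 = 2.841.
p-value = P(Z > 2.841) ≈ 0.0023.

z = 2.841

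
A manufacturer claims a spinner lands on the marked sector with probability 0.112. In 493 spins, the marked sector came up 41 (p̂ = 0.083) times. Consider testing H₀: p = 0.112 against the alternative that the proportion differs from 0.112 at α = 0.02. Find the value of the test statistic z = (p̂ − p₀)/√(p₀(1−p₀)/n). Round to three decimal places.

z = -2.030

p̂ = 41/493 = 0.083164.
Standard error under H₀: √(0.112×0.888/493) = 0.014203.
z = (0.083164 − 0.112)/0.014203 = -0.028836/0.014203 = -2.030.
p-value = 2·P(Z > 2.030) ≈ 0.0423; since p > α = 0.02, fail to reject H₀.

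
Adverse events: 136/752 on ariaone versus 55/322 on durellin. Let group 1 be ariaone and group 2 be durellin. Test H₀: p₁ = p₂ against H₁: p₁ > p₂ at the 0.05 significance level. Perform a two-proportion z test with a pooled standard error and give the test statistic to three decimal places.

p̂₁ = 136/752 = 0.18085, p̂₂ = 55/322 = 0.17081.
Pooled p̂ = (136+55)/(752+322) = 191/1074 = 0.17784.
SE = √(0.146213 × 0.00443538) = 0.02547.
z = (0.18085 − 0.17081)/0.02547 = 0.01004/0.02547 = 0.394.
p-value = P(Z > 0.394) ≈ 0.3466, so at α = 0.05 we fail to reject H₀.

z = 0.394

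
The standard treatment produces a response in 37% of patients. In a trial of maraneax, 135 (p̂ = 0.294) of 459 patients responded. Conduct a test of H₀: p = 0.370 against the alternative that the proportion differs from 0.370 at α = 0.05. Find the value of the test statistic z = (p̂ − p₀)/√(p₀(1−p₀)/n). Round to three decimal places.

z = -3.367

p̂ = 135/459 ≈ 0.294118.
Standard error under H₀: √(0.37×0.63/459) = 0.022535.
z = (0.294118 − 0.37)/0.022535 = -0.075882/0.022535 = -3.367.
Two-sided p-value ≈ 2·Φ(−3.367) = 0.0008; since p < α = 0.05, reject H₀.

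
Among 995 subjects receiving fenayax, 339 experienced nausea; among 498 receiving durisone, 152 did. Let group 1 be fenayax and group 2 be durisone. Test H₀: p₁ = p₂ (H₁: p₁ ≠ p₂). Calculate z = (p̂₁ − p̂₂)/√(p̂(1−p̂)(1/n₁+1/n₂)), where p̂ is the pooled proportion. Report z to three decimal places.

p̂₁ = 339/995 ≈ 0.34070, p̂₂ = 152/498 ≈ 0.30522.
Pooled p̂ = (339+152)/(995+498) = 491/1493 = 0.32887.
SE = √(p̂(1−p̂)(1/n₁+1/n₂)) = √(0.32887·0.67113·0.00301306) = √(0.000665023) = 0.02579.
z = (0.34070 − 0.30522)/0.02579 = 0.03548/0.02579 = 1.376.
p-value = 2·P(Z > 1.376) ≈ 0.1688.

z = 1.376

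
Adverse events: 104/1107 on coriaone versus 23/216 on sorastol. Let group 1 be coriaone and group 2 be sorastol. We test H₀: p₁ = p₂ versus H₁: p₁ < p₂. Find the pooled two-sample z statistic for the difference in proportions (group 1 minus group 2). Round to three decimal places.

z = -0.572

p̂₁ = 104/1107 ≈ 0.09395, p̂₂ = 23/216 ≈ 0.10648.
Pooled p̂ = (104+23)/(1107+216) = 127/1323 = 0.09599.
SE = √(p̂(1−p̂)(1/n₁+1/n₂)) = √(0.09599·0.90401·0.00553297) = √(0.000480146) = 0.02191.
z = (0.09395 − 0.10648)/0.02191 = -0.01253/0.02191 = -0.572.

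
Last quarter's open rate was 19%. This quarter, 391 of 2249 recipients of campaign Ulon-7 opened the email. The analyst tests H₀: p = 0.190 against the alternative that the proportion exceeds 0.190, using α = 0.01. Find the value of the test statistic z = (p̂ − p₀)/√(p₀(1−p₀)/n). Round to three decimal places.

p̂ = 391/2249 = 0.17386.
SE = √(p₀(1−p₀)/n) = √(0.1539/2249) = 0.00827.
z = (0.17386 − 0.19)/0.00827 = -0.01614/0.00827 = -1.952.
p-value = P(Z > -1.952) ≈ 0.9745. With α = 0.01, fail to reject H₀.

z = -1.952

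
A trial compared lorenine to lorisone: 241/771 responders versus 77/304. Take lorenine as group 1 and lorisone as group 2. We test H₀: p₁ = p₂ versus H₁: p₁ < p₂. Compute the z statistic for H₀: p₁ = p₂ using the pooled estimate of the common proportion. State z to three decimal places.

z = 1.918

p̂₁ = 241/771 ≈ 0.31258, p̂₂ = 77/304 ≈ 0.25329.
Pooled p̂ = (241+77)/(771+304) = 318/1075 = 0.29581.
SE = √(p̂(1−p̂)(1/n₁+1/n₂)) = √(0.29581·0.70419·0.00458649) = √(0.000955403) = 0.03091.
z = (0.31258 − 0.25329)/0.03091 = 0.05929/0.03091 = 1.918.
p-value = P(Z < 1.918) ≈ 0.9725.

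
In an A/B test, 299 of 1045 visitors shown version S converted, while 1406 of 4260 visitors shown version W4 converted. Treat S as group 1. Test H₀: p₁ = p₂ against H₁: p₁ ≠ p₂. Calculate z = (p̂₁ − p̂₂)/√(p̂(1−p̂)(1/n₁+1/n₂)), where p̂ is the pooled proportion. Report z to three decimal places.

p̂₁ = 299/1045 ≈ 0.286124, p̂₂ = 1406/4260 ≈ 0.330047.
Pooled p̂ = (299+1406)/(1045+4260) = 1705/5305 = 0.321395.
SE = √(0.2181 × 0.00119168) = 0.016122.
z = (0.286124 − 0.330047)/0.016122 = -0.043923/0.016122 = -2.724.
Two-sided p-value ≈ 2·Φ(−2.724) = 0.0064.

z = -2.724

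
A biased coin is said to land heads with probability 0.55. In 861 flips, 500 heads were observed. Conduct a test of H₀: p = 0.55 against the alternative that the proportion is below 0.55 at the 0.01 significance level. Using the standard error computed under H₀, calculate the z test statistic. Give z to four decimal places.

z = 1.8119

p̂ = 500/861 = 0.580720.
Under H₀, SE = √(0.55·0.45/861) = √(0.000287456) = 0.016955.
z = (0.580720 − 0.55)/0.016955 = 0.030720/0.016955 = 1.8119.
p-value = P(Z < 1.812) ≈ 0.9650, so at α = 0.01 we fail to reject H₀.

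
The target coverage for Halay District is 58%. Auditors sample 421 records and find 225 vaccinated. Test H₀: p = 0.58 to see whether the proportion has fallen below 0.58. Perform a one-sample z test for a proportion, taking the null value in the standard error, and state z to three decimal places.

z = -1.894

p̂ = 225/421 ≈ 0.53444.
Standard error under H₀: √(0.58×0.42/421) = 0.02405.
z = (0.53444 − 0.58)/0.02405 = -0.04556/0.02405 = -1.894.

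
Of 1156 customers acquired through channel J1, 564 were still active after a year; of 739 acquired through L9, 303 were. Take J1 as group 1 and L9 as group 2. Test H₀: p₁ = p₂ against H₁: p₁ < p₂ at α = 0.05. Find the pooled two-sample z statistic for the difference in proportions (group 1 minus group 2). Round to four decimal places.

p̂₁ = 564/1156 = 0.4878893, p̂₂ = 303/739 = 0.4100135.
Pooled p̂ = (564+303)/(1156+739) = 867/1895 = 0.4575198.
SE = √(p̂(1−p̂)(1/n₁+1/n₂)) = √(0.4575198·0.5424802·0.00221823) = √(0.000550555) = 0.0234639.
z = (0.4878893 − 0.4100135)/0.0234639 = 0.0778758/0.0234639 = 3.3190.
p-value = P(Z < 3.319) ≈ 0.9995, so at α = 0.05 we fail to reject H₀.

z = 3.3190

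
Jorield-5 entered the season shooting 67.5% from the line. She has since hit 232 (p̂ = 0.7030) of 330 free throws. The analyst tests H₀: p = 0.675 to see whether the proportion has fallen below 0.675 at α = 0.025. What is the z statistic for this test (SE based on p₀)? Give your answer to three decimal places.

p̂ = 232/330 ≈ 0.70303.
SE = √(p₀(1−p₀)/n) = √(0.21937/330) = 0.02578.
z = (0.70303 − 0.675)/0.02578 = 0.02803/0.02578 = 1.087.
p-value = P(Z < 1.087) ≈ 0.8615, so at α = 0.025 we fail to reject H₀.

z = 1.087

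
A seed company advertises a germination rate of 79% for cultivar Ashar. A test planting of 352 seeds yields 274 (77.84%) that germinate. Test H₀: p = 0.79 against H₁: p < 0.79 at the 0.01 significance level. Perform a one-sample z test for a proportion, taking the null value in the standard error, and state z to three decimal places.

z = -0.534

p̂ = 274/352 ≈ 0.77841.
SE = √(p₀(1−p₀)/n) = √(0.1659/352) = 0.02171.
z = (0.77841 − 0.79)/0.02171 = -0.01159/0.02171 = -0.534.
p-value = P(Z < -0.534) ≈ 0.2967. With α = 0.01, fail to reject H₀.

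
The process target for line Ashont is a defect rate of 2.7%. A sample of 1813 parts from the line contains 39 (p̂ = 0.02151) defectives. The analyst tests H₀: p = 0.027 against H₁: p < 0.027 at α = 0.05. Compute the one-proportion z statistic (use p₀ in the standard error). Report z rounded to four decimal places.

z = -1.4419

p̂ = 39/1813 ≈ 0.0215113.
SE = √(p₀(1−p₀)/n) = √(0.026271/1813) = 0.0038066.
z = (0.0215113 − 0.027)/0.0038066 = -0.0054887/0.0038066 = -1.4419.
p-value = P(Z < -1.442) ≈ 0.0747; since p > α = 0.05, fail to reject H₀.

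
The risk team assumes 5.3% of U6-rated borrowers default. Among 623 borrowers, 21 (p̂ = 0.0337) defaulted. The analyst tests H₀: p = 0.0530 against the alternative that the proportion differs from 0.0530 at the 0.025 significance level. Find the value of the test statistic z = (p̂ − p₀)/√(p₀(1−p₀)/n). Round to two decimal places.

z = -2.15

p̂ = 21/623 ≈ 0.03371.
Standard error under H₀: √(0.053×0.947/623) = 0.00898.
z = (0.03371 − 0.053)/0.00898 = -0.01929/0.00898 = -2.15.
Two-sided p-value ≈ 2·Φ(−2.149) = 0.0316; since p > α = 0.025, fail to reject H₀.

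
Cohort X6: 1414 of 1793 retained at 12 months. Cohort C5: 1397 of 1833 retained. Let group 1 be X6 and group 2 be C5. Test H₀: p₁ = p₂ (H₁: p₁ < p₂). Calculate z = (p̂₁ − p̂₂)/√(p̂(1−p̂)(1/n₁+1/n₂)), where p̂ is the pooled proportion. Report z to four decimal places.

z = 1.9101

p̂₁ = 1414/1793 ≈ 0.788622, p̂₂ = 1397/1833 ≈ 0.762139.
Pooled p̂ = (1414+1397)/(1793+1833) = 2811/3626 = 0.775234.
SE = √(p̂(1−p̂)(1/n₁+1/n₂)) = √(0.775234·0.224766·0.00110328) = √(0.000192242) = 0.013865.
z = (0.788622 − 0.762139)/0.013865 = 0.026483/0.013865 = 1.9101.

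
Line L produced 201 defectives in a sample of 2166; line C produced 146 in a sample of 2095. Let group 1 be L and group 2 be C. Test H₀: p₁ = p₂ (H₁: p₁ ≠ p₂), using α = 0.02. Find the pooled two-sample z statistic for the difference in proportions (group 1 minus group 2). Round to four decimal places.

z = 2.7572

p̂₁ = 201/2166 = 0.092798, p̂₂ = 146/2095 = 0.069690.
Pooled p̂ = (201+146)/(2166+2095) = 347/4261 = 0.081436.
SE = √(0.0748044 × 0.000939007) = 0.008381.
z = (0.092798 − 0.069690)/0.008381 = 0.023108/0.008381 = 2.7572.
p-value = 2·P(Z > 2.757) ≈ 0.0058, so at α = 0.02 we reject H₀.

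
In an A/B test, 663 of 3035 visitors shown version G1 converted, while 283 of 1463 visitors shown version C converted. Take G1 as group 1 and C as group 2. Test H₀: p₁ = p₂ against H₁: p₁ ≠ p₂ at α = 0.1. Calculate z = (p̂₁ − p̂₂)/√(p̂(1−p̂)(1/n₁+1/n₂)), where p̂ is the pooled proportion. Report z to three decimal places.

z = 1.928

p̂₁ = 663/3035 ≈ 0.21845, p̂₂ = 283/1463 ≈ 0.19344.
Pooled p̂ = (663+283)/(3035+1463) = 946/4498 = 0.21032.
SE = √(0.166083 × 0.00101302) = 0.01297.
z = (0.21845 − 0.19344)/0.01297 = 0.02501/0.01297 = 1.928.
p-value = 2·P(Z > 1.928) ≈ 0.0538. With α = 0.1, reject H₀.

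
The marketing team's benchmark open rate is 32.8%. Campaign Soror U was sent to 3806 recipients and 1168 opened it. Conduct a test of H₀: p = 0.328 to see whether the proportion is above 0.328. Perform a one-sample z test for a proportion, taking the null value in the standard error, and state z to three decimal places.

z = -2.775

p̂ = 1168/3806 ≈ 0.30688.
Standard error under H₀: √(0.328×0.672/3806) = 0.00761.
z = (0.30688 − 0.328)/0.00761 = -0.02112/0.00761 = -2.775.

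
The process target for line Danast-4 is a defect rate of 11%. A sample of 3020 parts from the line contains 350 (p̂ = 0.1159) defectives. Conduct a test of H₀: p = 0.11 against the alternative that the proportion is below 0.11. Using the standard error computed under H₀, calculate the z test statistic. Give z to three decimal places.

z = 1.035

p̂ = 350/3020 ≈ 0.11589.
Under H₀, SE = √(0.11·0.89/3020) = √(3.24172e-05) = 0.00569.
z = (0.11589 − 0.11)/0.00569 = 0.00589/0.00569 = 1.035.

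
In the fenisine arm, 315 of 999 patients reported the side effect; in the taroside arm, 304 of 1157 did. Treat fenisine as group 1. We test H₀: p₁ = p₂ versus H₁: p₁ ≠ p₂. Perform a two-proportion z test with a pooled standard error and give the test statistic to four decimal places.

p̂₁ = 315/999 = 0.3153153, p̂₂ = 304/1157 = 0.2627485.
Pooled p̂ = (315+304)/(999+1157) = 619/2156 = 0.2871058.
SE = √(0.204676 × 0.00186531) = 0.0195393.
z = (0.3153153 − 0.2627485)/0.0195393 = 0.0525668/0.0195393 = 2.6903.
Two-sided p-value ≈ 2·Φ(−2.690) = 0.0071.

z = 2.6903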